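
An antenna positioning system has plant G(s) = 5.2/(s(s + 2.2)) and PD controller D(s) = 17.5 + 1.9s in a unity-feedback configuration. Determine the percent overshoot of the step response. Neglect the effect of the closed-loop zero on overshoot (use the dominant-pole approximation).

7.65%

Forward path: (17.5 + 1.9s)·5.2/(s(s+2.2)). The closed-loop characteristic equation is s² + (2.2 + 5.2·1.9)s + 5.2·17.5 = 0.
That is s² + 12.08s + 91 = 0, so ω_n = 9.539 rad/s and ζ = 12.08/(2·9.539) = 0.6332.
%OS = 100·exp(−πζ/√(1−ζ²)) = 7.65%.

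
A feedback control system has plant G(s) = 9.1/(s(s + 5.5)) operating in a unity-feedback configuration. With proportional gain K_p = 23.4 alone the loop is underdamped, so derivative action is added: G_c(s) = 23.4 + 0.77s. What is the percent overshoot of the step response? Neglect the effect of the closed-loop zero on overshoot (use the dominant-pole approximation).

Forward path: (23.4 + 0.77s)·9.1/(s(s+5.5)). The closed-loop characteristic equation is s² + (5.5 + 9.1·0.77)s + 9.1·23.4 = 0.
That is s² + 12.51s + 212.9 = 0, so ω_n = 14.59 rad/s and ζ = 12.51/(2·14.59) = 0.4285.
%OS = 100·exp(−πζ/√(1−ζ²)) = 22.5%.

22.5%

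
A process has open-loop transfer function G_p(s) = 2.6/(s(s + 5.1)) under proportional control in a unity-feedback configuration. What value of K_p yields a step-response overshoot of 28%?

K_p = 17.7

From %OS = 100·exp(−πζ/√(1−ζ²)) = 28%, ζ = −ln(0.28)/√(π²+ln²(0.28)) = 0.3755.
Characteristic equation s² + 5.1s + 2.6K_p = 0 gives ζ = 5.1/(2√(2.6K_p)).
Setting ζ = 0.3755: √(2.6K_p) = 5.1/(2·0.3755) = 6.79, so K_p = 46.11/2.6 = 17.7.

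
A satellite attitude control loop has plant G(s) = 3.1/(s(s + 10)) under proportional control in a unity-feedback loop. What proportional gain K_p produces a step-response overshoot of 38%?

From %OS = 100·exp(−πζ/√(1−ζ²)) = 38%, ζ = −ln(0.38)/√(π²+ln²(0.38)) = 0.2943.
Characteristic equation s² + 10s + 3.1K_p = 0 gives ζ = 10/(2√(3.1K_p)).
Setting ζ = 0.2943: √(3.1K_p) = 10/(2·0.2943) = 16.99, so K_p = 288.5/3.1 = 93.1.

K_p = 93.1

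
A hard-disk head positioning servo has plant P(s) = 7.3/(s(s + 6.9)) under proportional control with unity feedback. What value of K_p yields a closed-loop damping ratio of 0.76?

Closed-loop characteristic equation: s² + 6.9s + K_p·7.3 = 0.
So ω_n = √(7.3K_p) and 2ζω_n = 6.9, giving ζ = 6.9/(2√(7.3K_p)).
Setting ζ = 0.76: √(7.3K_p) = 6.9/(2·0.76) = 4.539, so K_p = 20.61/7.3 = 2.82.

K_p = 2.82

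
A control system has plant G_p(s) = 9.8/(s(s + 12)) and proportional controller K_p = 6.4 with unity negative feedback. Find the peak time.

From 1 + K_pG_p(s) = 0: s² + 12s + 62.72 = 0 ⇒ ω_n = 7.92, ζ = 0.7576.
Damped frequency ω_d = ω_n√(1−ζ²) = 5.169 rad/s, so peak time T_p = π/ω_d = 0.608 s.

T_p = 0.608 s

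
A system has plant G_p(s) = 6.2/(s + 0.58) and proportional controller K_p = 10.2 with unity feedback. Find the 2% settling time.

Closed-loop transfer function: T(s) = K_p·G_p(s)/(1 + K_p·G_p(s)) = 63.24/(s + 0.58 + 63.24) = 63.24/(s + 63.82).
Time constant τ = 1/63.82 = 0.01567 s, so the 2% settling time is about 4τ = 0.0627 s.

T_s ≈ 0.0627 s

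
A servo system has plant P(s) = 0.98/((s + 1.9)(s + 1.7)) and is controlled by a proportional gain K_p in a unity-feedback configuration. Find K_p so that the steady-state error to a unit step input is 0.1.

K_p = 29.7

Steady-state error for a unit step on this type-0 loop is 1/(1 + K_p·P(0)).
P(0) = 0.3034. Require 1/(1 + K_p·0.3034) = 0.1, so 1 + 0.3034·K_p = 10.
K_p = (10 − 1)/0.3034 = 29.7.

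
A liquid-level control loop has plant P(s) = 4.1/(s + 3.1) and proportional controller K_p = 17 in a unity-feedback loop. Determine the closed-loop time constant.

τ = 0.0137 s

Closed-loop transfer function: T(s) = K_p·P(s)/(1 + K_p·P(s)) = 69.7/(s + 3.1 + 69.7) = 69.7/(s + 72.8).
Time constant τ = 1/72.8 = 0.0137 s.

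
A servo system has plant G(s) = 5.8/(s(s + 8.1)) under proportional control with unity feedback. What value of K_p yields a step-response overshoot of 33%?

From %OS = 100·exp(−πζ/√(1−ζ²)) = 33%, ζ = −ln(0.33)/√(π²+ln²(0.33)) = 0.3328.
Characteristic equation s² + 8.1s + 5.8K_p = 0 gives ζ = 8.1/(2√(5.8K_p)).
Setting ζ = 0.3328: √(5.8K_p) = 8.1/(2·0.3328) = 12.17, so K_p = 148.1/5.8 = 25.5.

K_p = 25.5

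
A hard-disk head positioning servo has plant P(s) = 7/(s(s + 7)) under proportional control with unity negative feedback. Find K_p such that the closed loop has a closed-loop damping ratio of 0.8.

Closed-loop characteristic equation: s² + 7s + K_p·7 = 0.
So ω_n = √(7K_p) and 2ζω_n = 7, giving ζ = 7/(2√(7K_p)).
Setting ζ = 0.8: √(7K_p) = 7/(2·0.8) = 4.375, so K_p = 19.14/7 = 2.73.

K_p = 2.73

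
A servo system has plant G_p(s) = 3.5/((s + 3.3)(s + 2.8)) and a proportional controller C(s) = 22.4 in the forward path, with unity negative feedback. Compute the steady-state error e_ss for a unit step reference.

The loop is type 0. Static position error constant K_pos = C(0)·G_p(0) = 22.4·0.3788 = 8.485.
Steady-state error to a unit step: e_ss = 1/(1+K_pos) = 1/9.485 = 0.105.

0.105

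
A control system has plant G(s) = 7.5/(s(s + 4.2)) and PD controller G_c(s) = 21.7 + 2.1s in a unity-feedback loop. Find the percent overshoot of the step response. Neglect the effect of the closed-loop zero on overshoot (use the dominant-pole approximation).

Forward path: (21.7 + 2.1s)·7.5/(s(s+4.2)). The closed-loop characteristic equation is s² + (4.2 + 7.5·2.1)s + 7.5·21.7 = 0.
That is s² + 19.95s + 162.8 = 0, so ω_n = 12.76 rad/s and ζ = 19.95/(2·12.76) = 0.7819.
%OS = 100·exp(−πζ/√(1−ζ²)) = 1.94%.

1.94%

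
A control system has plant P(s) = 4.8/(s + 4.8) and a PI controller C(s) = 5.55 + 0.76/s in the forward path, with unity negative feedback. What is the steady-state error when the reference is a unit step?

The open loop C(s)P(s) has a pole at the origin (type 1), so the static position error constant is infinite and e_ss = 1/(1+∞) = 0.

0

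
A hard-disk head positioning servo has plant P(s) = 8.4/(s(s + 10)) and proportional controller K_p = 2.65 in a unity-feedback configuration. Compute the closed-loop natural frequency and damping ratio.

The closed-loop denominator is s(s+10) + 2.65·8.4 = s² + 10s + 22.26.
So ω_n² = 22.26 ⇒ ω_n = 4.718 rad/s, and ζ = 10/(2ω_n) = 1.06.

ω_n = 4.72 rad/s, ζ = 1.06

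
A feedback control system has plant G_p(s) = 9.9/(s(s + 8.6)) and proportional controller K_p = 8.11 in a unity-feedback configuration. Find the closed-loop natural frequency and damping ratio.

ω_n = 8.96 rad/s, ζ = 0.48

1 + K_p·G_p(s) = 0 gives s² + 8.6s + 80.29 = 0.
Matching s² + 2ζω_n s + ω_n²: ω_n = √80.29 = 8.96 rad/s and 2ζω_n = 8.6, so ζ = 8.6/(2·8.96) = 0.48.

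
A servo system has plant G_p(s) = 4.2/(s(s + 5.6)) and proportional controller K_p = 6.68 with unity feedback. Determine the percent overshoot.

14.1%

The closed-loop denominator s² + 5.6s + 28.06 gives ω_n = √28.06 = 5.297 and ζ = 5.6/(2ω_n) = 0.5286.
%OS = 100·exp(−πζ/√(1−ζ²)) = 100·exp(−π·0.5286/√0.7206) = 14.1%.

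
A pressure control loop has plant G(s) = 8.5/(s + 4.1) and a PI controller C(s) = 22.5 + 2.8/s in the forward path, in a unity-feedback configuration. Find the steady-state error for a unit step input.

0

The open loop C(s)G(s) has a pole at the origin (type 1), so the static position error constant is infinite and e_ss = 1/(1+∞) = 0.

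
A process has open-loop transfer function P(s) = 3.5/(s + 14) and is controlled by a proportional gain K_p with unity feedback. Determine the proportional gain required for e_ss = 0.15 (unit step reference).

Steady-state error for a unit step on this type-0 loop is 1/(1 + K_p·P(0)).
P(0) = 0.25. Require 1/(1 + K_p·0.25) = 0.15, so 1 + 0.25·K_p = 6.667.
K_p = (6.667 − 1)/0.25 = 22.7.

K_p = 22.7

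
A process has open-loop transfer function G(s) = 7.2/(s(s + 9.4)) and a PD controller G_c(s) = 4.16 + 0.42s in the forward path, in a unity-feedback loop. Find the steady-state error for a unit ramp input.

0.314

The loop has one pole at the origin (type 1). Velocity error constant K_v = lim_{s→0} s·G_c(s)G(s) = 4.16·7.2/9.4 = 3.186.
Steady-state error to a unit ramp: e_ss = 1/K_v = 0.314.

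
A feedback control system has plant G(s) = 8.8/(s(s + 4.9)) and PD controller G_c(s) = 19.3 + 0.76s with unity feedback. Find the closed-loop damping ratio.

ζ = 0.445

Forward path: (19.3 + 0.76s)·8.8/(s(s+4.9)). The closed-loop characteristic equation is s² + (4.9 + 8.8·0.76)s + 8.8·19.3 = 0.
That is s² + 11.59s + 169.8 = 0, so ω_n = 13.03 rad/s and ζ = 11.59/(2·13.03) = 0.4446.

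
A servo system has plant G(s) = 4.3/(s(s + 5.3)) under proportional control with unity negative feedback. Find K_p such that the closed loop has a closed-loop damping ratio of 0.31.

Closed-loop characteristic equation: s² + 5.3s + K_p·4.3 = 0.
So ω_n = √(4.3K_p) and 2ζω_n = 5.3, giving ζ = 5.3/(2√(4.3K_p)).
Setting ζ = 0.31: √(4.3K_p) = 5.3/(2·0.31) = 8.548, so K_p = 73.07/4.3 = 17.

K_p = 17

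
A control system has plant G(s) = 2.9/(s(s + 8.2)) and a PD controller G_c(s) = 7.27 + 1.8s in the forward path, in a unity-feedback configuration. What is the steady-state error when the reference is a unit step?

The open loop G_c(s)G(s) has a pole at the origin (type 1), so the static position error constant is infinite and e_ss = 1/(1+∞) = 0.

0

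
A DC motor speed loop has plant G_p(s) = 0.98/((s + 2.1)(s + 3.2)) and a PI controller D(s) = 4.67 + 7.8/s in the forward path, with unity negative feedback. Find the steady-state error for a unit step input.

0

The open loop D(s)G_p(s) has a pole at the origin (type 1), so the static position error constant is infinite and e_ss = 1/(1+∞) = 0.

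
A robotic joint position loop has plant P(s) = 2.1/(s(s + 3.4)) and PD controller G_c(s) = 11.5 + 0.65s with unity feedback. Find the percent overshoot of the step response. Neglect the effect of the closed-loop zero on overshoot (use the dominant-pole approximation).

Forward path: (11.5 + 0.65s)·2.1/(s(s+3.4)). The closed-loop characteristic equation is s² + (3.4 + 2.1·0.65)s + 2.1·11.5 = 0.
That is s² + 4.765s + 24.15 = 0, so ω_n = 4.914 rad/s and ζ = 4.765/(2·4.914) = 0.4848.
%OS = 100·exp(−πζ/√(1−ζ²)) = 17.5%.

17.5%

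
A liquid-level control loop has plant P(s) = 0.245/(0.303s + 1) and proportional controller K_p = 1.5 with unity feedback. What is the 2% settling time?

Closed loop: T(s) = K_p·P/(1+K_p·P) = 0.3675/(0.303s + 1 + 0.3675), with pole at s = −(1 + 0.3675)/0.303 = −4.513.
τ = 1/4.513 = 0.2216 s, so 2% settling time ≈ 4τ = 0.886 s.

T_s ≈ 0.886 s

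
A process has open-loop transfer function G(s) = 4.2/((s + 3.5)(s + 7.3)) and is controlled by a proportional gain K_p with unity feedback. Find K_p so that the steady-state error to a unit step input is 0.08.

The loop is type 0, so e_ss(step) = 1/(1 + K_pos) with K_pos = K_p·G(0).
G(0) = 0.1644. Require 1/(1 + K_p·0.1644) = 0.08, so 1 + 0.1644·K_p = 12.5.
K_p = (12.5 − 1)/0.1644 = 70.

K_p = 70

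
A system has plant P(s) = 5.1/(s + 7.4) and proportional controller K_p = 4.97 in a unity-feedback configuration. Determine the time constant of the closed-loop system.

τ = 0.0305 s

Closed-loop transfer function: T(s) = K_p·P(s)/(1 + K_p·P(s)) = 25.35/(s + 7.4 + 25.35) = 25.35/(s + 32.75).
Time constant τ = 1/32.75 = 0.0305 s.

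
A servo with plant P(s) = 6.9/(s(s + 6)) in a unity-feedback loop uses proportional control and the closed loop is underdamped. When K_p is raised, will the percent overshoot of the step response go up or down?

ζ = 6/(2√(6.9K_p)) decreases as K_p grows; lower damping means more overshoot.

increase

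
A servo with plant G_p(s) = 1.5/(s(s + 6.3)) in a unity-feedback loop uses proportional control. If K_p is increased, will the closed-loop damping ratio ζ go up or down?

ζ = 6.3/(2√(1.5K_p)); increasing K_p raises the denominator, so ζ falls.

decrease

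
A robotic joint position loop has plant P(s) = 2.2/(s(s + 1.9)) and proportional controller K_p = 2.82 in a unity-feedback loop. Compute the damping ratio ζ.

1 + K_p·P(s) = 0 gives s² + 1.9s + 6.204 = 0.
Matching s² + 2ζω_n s + ω_n²: ω_n = √6.204 = 2.491 rad/s and 2ζω_n = 1.9, so ζ = 1.9/(2·2.491) = 0.381.

ζ = 0.381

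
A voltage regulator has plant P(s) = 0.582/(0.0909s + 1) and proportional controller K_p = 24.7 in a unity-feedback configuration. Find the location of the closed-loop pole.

Closed loop: T(s) = K_p·P/(1+K_p·P) = 14.38/(0.0909s + 1 + 14.38), with pole at s = −(1 + 14.38)/0.0909 = −169.1.

s = -169.1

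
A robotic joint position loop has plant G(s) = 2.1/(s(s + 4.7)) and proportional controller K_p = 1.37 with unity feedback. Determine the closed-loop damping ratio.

ζ = 1.39

The closed-loop denominator is s(s+4.7) + 1.37·2.1 = s² + 4.7s + 2.877.
Matching s² + 2ζω_n s + ω_n²: ω_n = √2.877 = 1.696 rad/s and 2ζω_n = 4.7, so ζ = 4.7/(2·1.696) = 1.39.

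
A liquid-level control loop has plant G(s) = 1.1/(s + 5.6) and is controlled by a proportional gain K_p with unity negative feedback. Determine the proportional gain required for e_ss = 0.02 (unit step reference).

The loop is type 0, so e_ss(step) = 1/(1 + K_pos) with K_pos = K_p·G(0).
G(0) = 0.1964. Require 1/(1 + K_p·0.1964) = 0.02, so 1 + 0.1964·K_p = 50.
K_p = (50 − 1)/0.1964 = 249.

K_p = 249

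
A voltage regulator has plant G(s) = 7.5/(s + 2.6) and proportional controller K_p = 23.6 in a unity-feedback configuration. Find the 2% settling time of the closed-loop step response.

T_s ≈ 0.0223 s

Closed-loop transfer function: T(s) = K_p·G(s)/(1 + K_p·G(s)) = 177/(s + 2.6 + 177) = 177/(s + 179.6).
Time constant τ = 1/179.6 = 0.005568 s, so the 2% settling time is about 4τ = 0.0223 s.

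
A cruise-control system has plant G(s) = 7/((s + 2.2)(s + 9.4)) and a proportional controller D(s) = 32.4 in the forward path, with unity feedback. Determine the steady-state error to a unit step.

The loop is type 0. Static position error constant K_pos = D(0)·G(0) = 32.4·0.3385 = 10.97.
Steady-state error to a unit step: e_ss = 1/(1+K_pos) = 1/11.97 = 0.0836.

0.0836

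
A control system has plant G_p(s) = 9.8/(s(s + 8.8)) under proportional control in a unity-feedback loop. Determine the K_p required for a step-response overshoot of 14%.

K_p = 7.02

From %OS = 100·exp(−πζ/√(1−ζ²)) = 14%, ζ = −ln(0.14)/√(π²+ln²(0.14)) = 0.5305.
Characteristic equation s² + 8.8s + 9.8K_p = 0 gives ζ = 8.8/(2√(9.8K_p)).
Setting ζ = 0.5305: √(9.8K_p) = 8.8/(2·0.5305) = 8.294, so K_p = 68.79/9.8 = 7.02.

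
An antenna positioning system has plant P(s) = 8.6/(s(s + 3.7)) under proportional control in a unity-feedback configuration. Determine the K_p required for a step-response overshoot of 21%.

From %OS = 100·exp(−πζ/√(1−ζ²)) = 21%, ζ = −ln(0.21)/√(π²+ln²(0.21)) = 0.4449.
Characteristic equation s² + 3.7s + 8.6K_p = 0 gives ζ = 3.7/(2√(8.6K_p)).
Setting ζ = 0.4449: √(8.6K_p) = 3.7/(2·0.4449) = 4.158, so K_p = 17.29/8.6 = 2.01.

K_p = 2.01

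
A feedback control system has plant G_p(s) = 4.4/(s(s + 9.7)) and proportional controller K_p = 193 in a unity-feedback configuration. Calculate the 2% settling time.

The closed-loop denominator s² + 9.7s + 849.2 gives ω_n = √849.2 = 29.14 and ζ = 9.7/(2ω_n) = 0.1664.
2% settling time T_s ≈ 4/(ζω_n) = 4/4.85 = 0.825 s.

T_s ≈ 0.825 s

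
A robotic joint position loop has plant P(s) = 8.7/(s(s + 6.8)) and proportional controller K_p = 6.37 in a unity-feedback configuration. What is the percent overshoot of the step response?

Closed-loop characteristic equation: s² + 6.8s + 55.42 = 0, so ω_n = 7.444 rad/s and ζ = 6.8/(2·7.444) = 0.4567.
%OS = 100·exp(−πζ/√(1−ζ²)) = 100·exp(−π·0.4567/√0.7914) = 19.9%.

19.9%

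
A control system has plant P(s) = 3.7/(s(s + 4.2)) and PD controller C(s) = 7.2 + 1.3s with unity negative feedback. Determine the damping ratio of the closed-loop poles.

ζ = 0.873

Forward path: (7.2 + 1.3s)·3.7/(s(s+4.2)). The closed-loop characteristic equation is s² + (4.2 + 3.7·1.3)s + 3.7·7.2 = 0.
That is s² + 9.01s + 26.64 = 0, so ω_n = 5.161 rad/s and ζ = 9.01/(2·5.161) = 0.8728.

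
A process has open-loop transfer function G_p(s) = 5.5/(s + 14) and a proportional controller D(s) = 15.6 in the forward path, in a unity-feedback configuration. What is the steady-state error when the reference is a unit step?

0.14

The loop is type 0. Static position error constant K_pos = D(0)·G_p(0) = 15.6·0.3929 = 6.129.
Steady-state error to a unit step: e_ss = 1/(1+K_pos) = 1/7.129 = 0.14.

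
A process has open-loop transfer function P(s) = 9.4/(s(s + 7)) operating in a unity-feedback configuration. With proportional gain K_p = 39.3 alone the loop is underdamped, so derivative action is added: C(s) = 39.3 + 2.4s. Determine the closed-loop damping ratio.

ζ = 0.769

Forward path: (39.3 + 2.4s)·9.4/(s(s+7)). The closed-loop characteristic equation is s² + (7 + 9.4·2.4)s + 9.4·39.3 = 0.
That is s² + 29.56s + 369.4 = 0, so ω_n = 19.22 rad/s and ζ = 29.56/(2·19.22) = 0.769.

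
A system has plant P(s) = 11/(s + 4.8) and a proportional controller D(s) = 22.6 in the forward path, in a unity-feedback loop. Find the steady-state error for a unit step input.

0.0189

The loop is type 0. Static position error constant K_pos = D(0)·P(0) = 22.6·2.292 = 51.79.
Steady-state error to a unit step: e_ss = 1/(1+K_pos) = 1/52.79 = 0.0189.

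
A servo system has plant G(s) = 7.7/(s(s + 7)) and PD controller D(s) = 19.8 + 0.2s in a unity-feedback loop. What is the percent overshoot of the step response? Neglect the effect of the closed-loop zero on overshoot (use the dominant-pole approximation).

31.4%

Forward path: (19.8 + 0.2s)·7.7/(s(s+7)). The closed-loop characteristic equation is s² + (7 + 7.7·0.2)s + 7.7·19.8 = 0.
That is s² + 8.54s + 152.5 = 0, so ω_n = 12.35 rad/s and ζ = 8.54/(2·12.35) = 0.3458.
%OS = 100·exp(−πζ/√(1−ζ²)) = 31.4%.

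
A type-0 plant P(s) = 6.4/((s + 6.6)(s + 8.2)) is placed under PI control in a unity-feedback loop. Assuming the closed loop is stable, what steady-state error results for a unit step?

0

The PI controller's integrator makes the forward path type 1, so e_ss to a step is zero.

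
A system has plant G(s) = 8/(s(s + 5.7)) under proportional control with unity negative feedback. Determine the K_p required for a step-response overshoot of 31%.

From %OS = 100·exp(−πζ/√(1−ζ²)) = 31%, ζ = −ln(0.31)/√(π²+ln²(0.31)) = 0.3493.
Characteristic equation s² + 5.7s + 8K_p = 0 gives ζ = 5.7/(2√(8K_p)).
Setting ζ = 0.3493: √(8K_p) = 5.7/(2·0.3493) = 8.159, so K_p = 66.57/8 = 8.32.

K_p = 8.32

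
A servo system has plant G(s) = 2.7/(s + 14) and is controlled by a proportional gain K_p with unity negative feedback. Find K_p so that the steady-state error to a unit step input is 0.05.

The loop is type 0, so e_ss(step) = 1/(1 + K_pos) with K_pos = K_p·G(0).
G(0) = 0.1929. Require 1/(1 + K_p·0.1929) = 0.05, so 1 + 0.1929·K_p = 20.
K_p = (20 − 1)/0.1929 = 98.5.

K_p = 98.5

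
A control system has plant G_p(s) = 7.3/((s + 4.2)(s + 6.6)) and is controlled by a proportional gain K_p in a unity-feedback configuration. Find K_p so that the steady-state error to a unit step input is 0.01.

K_p = 376

Steady-state error for a unit step on this type-0 loop is 1/(1 + K_p·G_p(0)).
G_p(0) = 0.2633. Require 1/(1 + K_p·0.2633) = 0.01, so 1 + 0.2633·K_p = 100.
K_p = (100 − 1)/0.2633 = 376.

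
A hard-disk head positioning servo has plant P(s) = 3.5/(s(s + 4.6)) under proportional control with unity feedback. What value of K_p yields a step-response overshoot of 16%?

K_p = 5.95

From %OS = 100·exp(−πζ/√(1−ζ²)) = 16%, ζ = −ln(0.16)/√(π²+ln²(0.16)) = 0.5039.
Characteristic equation s² + 4.6s + 3.5K_p = 0 gives ζ = 4.6/(2√(3.5K_p)).
Setting ζ = 0.5039: √(3.5K_p) = 4.6/(2·0.5039) = 4.565, so K_p = 20.84/3.5 = 5.95.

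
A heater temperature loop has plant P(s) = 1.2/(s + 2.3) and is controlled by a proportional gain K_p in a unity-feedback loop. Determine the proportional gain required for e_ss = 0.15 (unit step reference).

Steady-state error for a unit step on this type-0 loop is 1/(1 + K_p·P(0)).
P(0) = 0.5217. Require 1/(1 + K_p·0.5217) = 0.15, so 1 + 0.5217·K_p = 6.667.
K_p = (6.667 − 1)/0.5217 = 10.9.

K_p = 10.9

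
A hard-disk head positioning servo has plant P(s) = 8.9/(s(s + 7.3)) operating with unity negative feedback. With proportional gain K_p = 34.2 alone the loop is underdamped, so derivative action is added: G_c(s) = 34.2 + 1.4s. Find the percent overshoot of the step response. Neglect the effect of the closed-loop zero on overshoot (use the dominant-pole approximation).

11.5%

Forward path: (34.2 + 1.4s)·8.9/(s(s+7.3)). The closed-loop characteristic equation is s² + (7.3 + 8.9·1.4)s + 8.9·34.2 = 0.
That is s² + 19.76s + 304.4 = 0, so ω_n = 17.45 rad/s and ζ = 19.76/(2·17.45) = 0.5663.
%OS = 100·exp(−πζ/√(1−ζ²)) = 11.5%.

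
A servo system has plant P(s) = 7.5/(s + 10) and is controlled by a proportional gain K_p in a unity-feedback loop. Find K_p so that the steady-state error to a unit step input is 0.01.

For a type-0 loop with proportional control, e_ss = 1/(1 + K_p·P(0)).
P(0) = 0.75. Require 1/(1 + K_p·0.75) = 0.01, so 1 + 0.75·K_p = 100.
K_p = (100 − 1)/0.75 = 132.

K_p = 132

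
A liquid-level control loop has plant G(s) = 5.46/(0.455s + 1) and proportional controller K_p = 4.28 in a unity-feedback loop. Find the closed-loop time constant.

Closed loop: T(s) = K_p·G/(1+K_p·G) = 23.37/(0.455s + 1 + 23.37), with pole at s = −(1 + 23.37)/0.455 = −53.56.
Closed-loop time constant τ = 1/53.56 = 0.0187 s.

τ = 0.0187 s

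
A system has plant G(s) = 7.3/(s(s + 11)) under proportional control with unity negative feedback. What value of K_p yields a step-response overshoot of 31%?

K_p = 34

From %OS = 100·exp(−πζ/√(1−ζ²)) = 31%, ζ = −ln(0.31)/√(π²+ln²(0.31)) = 0.3493.
Characteristic equation s² + 11s + 7.3K_p = 0 gives ζ = 11/(2√(7.3K_p)).
Setting ζ = 0.3493: √(7.3K_p) = 11/(2·0.3493) = 15.75, so K_p = 247.9/7.3 = 34.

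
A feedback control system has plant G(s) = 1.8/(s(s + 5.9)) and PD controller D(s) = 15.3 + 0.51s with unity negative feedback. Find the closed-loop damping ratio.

ζ = 0.65

Forward path: (15.3 + 0.51s)·1.8/(s(s+5.9)). The closed-loop characteristic equation is s² + (5.9 + 1.8·0.51)s + 1.8·15.3 = 0.
That is s² + 6.818s + 27.54 = 0, so ω_n = 5.248 rad/s and ζ = 6.818/(2·5.248) = 0.6496.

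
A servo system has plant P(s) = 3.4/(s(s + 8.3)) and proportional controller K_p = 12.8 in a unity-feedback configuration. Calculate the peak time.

T_p = 0.613 s

The closed-loop denominator s² + 8.3s + 43.52 gives ω_n = √43.52 = 6.597 and ζ = 8.3/(2ω_n) = 0.6291.
Damped frequency ω_d = ω_n√(1−ζ²) = 5.128 rad/s, so peak time T_p = π/ω_d = 0.613 s.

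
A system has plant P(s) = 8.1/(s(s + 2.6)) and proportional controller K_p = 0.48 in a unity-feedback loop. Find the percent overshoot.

6.36%

From 1 + K_pP(s) = 0: s² + 2.6s + 3.888 = 0 ⇒ ω_n = 1.972, ζ = 0.6593.
%OS = 100·exp(−πζ/√(1−ζ²)) = 100·exp(−π·0.6593/√0.5653) = 6.36%.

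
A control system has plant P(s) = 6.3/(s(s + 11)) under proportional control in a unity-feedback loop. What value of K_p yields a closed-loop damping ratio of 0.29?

K_p = 57.1

Closed-loop characteristic equation: s² + 11s + K_p·6.3 = 0.
So ω_n = √(6.3K_p) and 2ζω_n = 11, giving ζ = 11/(2√(6.3K_p)).
Setting ζ = 0.29: √(6.3K_p) = 11/(2·0.29) = 18.97, so K_p = 359.7/6.3 = 57.1.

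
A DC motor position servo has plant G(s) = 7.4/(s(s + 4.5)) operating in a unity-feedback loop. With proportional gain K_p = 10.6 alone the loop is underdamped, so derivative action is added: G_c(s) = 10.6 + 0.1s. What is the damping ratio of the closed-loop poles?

ζ = 0.296

Forward path: (10.6 + 0.1s)·7.4/(s(s+4.5)). The closed-loop characteristic equation is s² + (4.5 + 7.4·0.1)s + 7.4·10.6 = 0.
That is s² + 5.24s + 78.44 = 0, so ω_n = 8.857 rad/s and ζ = 5.24/(2·8.857) = 0.2958.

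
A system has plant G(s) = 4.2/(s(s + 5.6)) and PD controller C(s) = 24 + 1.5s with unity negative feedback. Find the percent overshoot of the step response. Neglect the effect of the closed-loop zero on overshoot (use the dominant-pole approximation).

9.91%

Forward path: (24 + 1.5s)·4.2/(s(s+5.6)). The closed-loop characteristic equation is s² + (5.6 + 4.2·1.5)s + 4.2·24 = 0.
That is s² + 11.9s + 100.8 = 0, so ω_n = 10.04 rad/s and ζ = 11.9/(2·10.04) = 0.5926.
%OS = 100·exp(−πζ/√(1−ζ²)) = 9.91%.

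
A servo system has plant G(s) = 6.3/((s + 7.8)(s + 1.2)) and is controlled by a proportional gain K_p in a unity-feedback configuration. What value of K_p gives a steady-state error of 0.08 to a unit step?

K_p = 17.1

Steady-state error for a unit step on this type-0 loop is 1/(1 + K_p·G(0)).
G(0) = 0.6731. Require 1/(1 + K_p·0.6731) = 0.08, so 1 + 0.6731·K_p = 12.5.
K_p = (12.5 − 1)/0.6731 = 17.1.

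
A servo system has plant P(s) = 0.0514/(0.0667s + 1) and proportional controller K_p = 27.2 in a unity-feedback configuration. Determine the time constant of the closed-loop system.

τ = 0.0278 s

Closed loop: T(s) = K_p·P/(1+K_p·P) = 1.398/(0.0667s + 1 + 1.398), with pole at s = −(1 + 1.398)/0.0667 = −35.95.
Closed-loop time constant τ = 1/35.95 = 0.0278 s.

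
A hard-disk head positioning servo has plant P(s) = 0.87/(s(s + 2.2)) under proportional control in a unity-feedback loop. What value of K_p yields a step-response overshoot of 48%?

From %OS = 100·exp(−πζ/√(1−ζ²)) = 48%, ζ = −ln(0.48)/√(π²+ln²(0.48)) = 0.2275.
Characteristic equation s² + 2.2s + 0.87K_p = 0 gives ζ = 2.2/(2√(0.87K_p)).
Setting ζ = 0.2275: √(0.87K_p) = 2.2/(2·0.2275) = 4.835, so K_p = 23.38/0.87 = 26.9.

K_p = 26.9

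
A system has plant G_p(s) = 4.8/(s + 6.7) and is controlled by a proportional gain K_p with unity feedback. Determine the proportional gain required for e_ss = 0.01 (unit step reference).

K_p = 138

Steady-state error for a unit step on this type-0 loop is 1/(1 + K_p·G_p(0)).
G_p(0) = 0.7164. Require 1/(1 + K_p·0.7164) = 0.01, so 1 + 0.7164·K_p = 100.
K_p = (100 − 1)/0.7164 = 138.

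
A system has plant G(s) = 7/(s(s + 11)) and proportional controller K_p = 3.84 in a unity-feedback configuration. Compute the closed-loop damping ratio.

ζ = 1.06

1 + K_p·G(s) = 0 gives s² + 11s + 26.88 = 0.
Matching s² + 2ζω_n s + ω_n²: ω_n = √26.88 = 5.185 rad/s and 2ζω_n = 11, so ζ = 11/(2·5.185) = 1.06.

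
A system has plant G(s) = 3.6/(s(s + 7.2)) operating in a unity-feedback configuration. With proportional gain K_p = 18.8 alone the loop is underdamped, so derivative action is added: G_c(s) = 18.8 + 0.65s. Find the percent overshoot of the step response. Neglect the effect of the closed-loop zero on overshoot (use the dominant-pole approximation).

10.7%

Forward path: (18.8 + 0.65s)·3.6/(s(s+7.2)). The closed-loop characteristic equation is s² + (7.2 + 3.6·0.65)s + 3.6·18.8 = 0.
That is s² + 9.54s + 67.68 = 0, so ω_n = 8.227 rad/s and ζ = 9.54/(2·8.227) = 0.5798.
%OS = 100·exp(−πζ/√(1−ζ²)) = 10.7%.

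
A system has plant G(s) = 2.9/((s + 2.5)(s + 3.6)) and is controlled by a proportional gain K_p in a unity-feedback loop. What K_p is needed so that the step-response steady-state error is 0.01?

Steady-state error for a unit step on this type-0 loop is 1/(1 + K_p·G(0)).
G(0) = 0.3222. Require 1/(1 + K_p·0.3222) = 0.01, so 1 + 0.3222·K_p = 100.
K_p = (100 − 1)/0.3222 = 307.

K_p = 307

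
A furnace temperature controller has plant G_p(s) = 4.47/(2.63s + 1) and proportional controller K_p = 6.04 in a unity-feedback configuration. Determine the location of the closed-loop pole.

Closed loop: T(s) = K_p·G_p/(1+K_p·G_p) = 27/(2.63s + 1 + 27), with pole at s = −(1 + 27)/2.63 = −10.65.

s = -10.65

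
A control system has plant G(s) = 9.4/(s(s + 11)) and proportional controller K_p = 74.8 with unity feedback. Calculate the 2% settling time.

The closed-loop denominator s² + 11s + 703.1 gives ω_n = √703.1 = 26.52 and ζ = 11/(2ω_n) = 0.2074.
2% settling time T_s ≈ 4/(ζω_n) = 4/5.5 = 0.727 s.

T_s ≈ 0.727 s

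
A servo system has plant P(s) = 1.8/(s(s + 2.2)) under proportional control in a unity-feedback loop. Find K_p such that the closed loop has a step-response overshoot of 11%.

K_p = 2.03

From %OS = 100·exp(−πζ/√(1−ζ²)) = 11%, ζ = −ln(0.11)/√(π²+ln²(0.11)) = 0.5749.
Characteristic equation s² + 2.2s + 1.8K_p = 0 gives ζ = 2.2/(2√(1.8K_p)).
Setting ζ = 0.5749: √(1.8K_p) = 2.2/(2·0.5749) = 1.913, so K_p = 3.661/1.8 = 2.03.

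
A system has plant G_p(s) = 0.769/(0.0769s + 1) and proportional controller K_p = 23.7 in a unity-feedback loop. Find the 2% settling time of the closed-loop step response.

T_s ≈ 0.016 s

Closed loop: T(s) = K_p·G_p/(1+K_p·G_p) = 18.23/(0.0769s + 1 + 18.23), with pole at s = −(1 + 18.23)/0.0769 = −250.
τ = 1/250 = 0.004 s, so 2% settling time ≈ 4τ = 0.016 s.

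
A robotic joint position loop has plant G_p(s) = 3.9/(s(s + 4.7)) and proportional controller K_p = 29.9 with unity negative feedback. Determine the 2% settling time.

From 1 + K_pG_p(s) = 0: s² + 4.7s + 116.6 = 0 ⇒ ω_n = 10.8, ζ = 0.2176.
2% settling time T_s ≈ 4/(ζω_n) = 4/2.35 = 1.7 s.

T_s ≈ 1.7 s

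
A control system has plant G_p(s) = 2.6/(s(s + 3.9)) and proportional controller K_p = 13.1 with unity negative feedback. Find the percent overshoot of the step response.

Closed-loop characteristic equation: s² + 3.9s + 34.06 = 0, so ω_n = 5.836 rad/s and ζ = 3.9/(2·5.836) = 0.3341.
%OS = 100·exp(−πζ/√(1−ζ²)) = 100·exp(−π·0.3341/√0.8884) = 32.8%.

32.8%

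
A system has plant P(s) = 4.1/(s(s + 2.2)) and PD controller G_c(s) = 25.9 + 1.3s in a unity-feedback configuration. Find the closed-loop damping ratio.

Forward path: (25.9 + 1.3s)·4.1/(s(s+2.2)). The closed-loop characteristic equation is s² + (2.2 + 4.1·1.3)s + 4.1·25.9 = 0.
That is s² + 7.53s + 106.2 = 0, so ω_n = 10.3 rad/s and ζ = 7.53/(2·10.3) = 0.3654.

ζ = 0.365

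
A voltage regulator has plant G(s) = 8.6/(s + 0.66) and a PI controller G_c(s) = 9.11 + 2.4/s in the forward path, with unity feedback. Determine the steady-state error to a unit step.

The open loop G_c(s)G(s) has a pole at the origin (type 1), so the static position error constant is infinite and e_ss = 1/(1+∞) = 0.

0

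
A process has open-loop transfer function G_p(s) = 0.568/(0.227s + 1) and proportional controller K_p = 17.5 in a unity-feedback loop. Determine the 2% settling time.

Closed loop: T(s) = K_p·G_p/(1+K_p·G_p) = 9.94/(0.227s + 1 + 9.94), with pole at s = −(1 + 9.94)/0.227 = −48.19.
τ = 1/48.19 = 0.02075 s, so 2% settling time ≈ 4τ = 0.083 s.

T_s ≈ 0.083 s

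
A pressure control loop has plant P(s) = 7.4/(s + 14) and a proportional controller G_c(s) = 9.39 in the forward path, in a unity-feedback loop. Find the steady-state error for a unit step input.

The loop is type 0. Static position error constant K_pos = G_c(0)·P(0) = 9.39·0.5286 = 4.963.
Steady-state error to a unit step: e_ss = 1/(1+K_pos) = 1/5.963 = 0.168.

0.168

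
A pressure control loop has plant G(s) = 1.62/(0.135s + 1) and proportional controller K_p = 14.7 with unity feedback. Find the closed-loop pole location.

Closed loop: T(s) = K_p·G/(1+K_p·G) = 23.81/(0.135s + 1 + 23.81), with pole at s = −(1 + 23.81)/0.135 = −183.8.

s = -183.8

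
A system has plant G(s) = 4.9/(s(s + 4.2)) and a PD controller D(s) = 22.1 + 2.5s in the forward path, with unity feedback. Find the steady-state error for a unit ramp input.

0.0388

The loop has one pole at the origin (type 1). Velocity error constant K_v = lim_{s→0} s·D(s)G(s) = 22.1·4.9/4.2 = 25.78.
Steady-state error to a unit ramp: e_ss = 1/K_v = 0.0388.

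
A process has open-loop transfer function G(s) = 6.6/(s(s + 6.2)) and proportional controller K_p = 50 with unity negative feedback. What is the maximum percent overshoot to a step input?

58%

The closed-loop denominator s² + 6.2s + 330 gives ω_n = √330 = 18.17 and ζ = 6.2/(2ω_n) = 0.1706.
%OS = 100·exp(−πζ/√(1−ζ²)) = 100·exp(−π·0.1706/√0.9709) = 58%.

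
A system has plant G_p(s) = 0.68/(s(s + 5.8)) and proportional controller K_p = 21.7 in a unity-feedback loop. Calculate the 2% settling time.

From 1 + K_pG_p(s) = 0: s² + 5.8s + 14.76 = 0 ⇒ ω_n = 3.841, ζ = 0.7549.
2% settling time T_s ≈ 4/(ζω_n) = 4/2.9 = 1.38 s.

T_s ≈ 1.38 s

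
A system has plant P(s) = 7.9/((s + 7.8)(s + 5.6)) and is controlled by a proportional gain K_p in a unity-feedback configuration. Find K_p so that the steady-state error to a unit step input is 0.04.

For a type-0 loop with proportional control, e_ss = 1/(1 + K_p·P(0)).
P(0) = 0.1809. Require 1/(1 + K_p·0.1809) = 0.04, so 1 + 0.1809·K_p = 25.
K_p = (25 − 1)/0.1809 = 133.

K_p = 133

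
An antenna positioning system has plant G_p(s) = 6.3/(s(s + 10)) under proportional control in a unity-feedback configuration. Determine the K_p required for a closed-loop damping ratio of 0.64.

Closed-loop characteristic equation: s² + 10s + K_p·6.3 = 0.
So ω_n = √(6.3K_p) and 2ζω_n = 10, giving ζ = 10/(2√(6.3K_p)).
Setting ζ = 0.64: √(6.3K_p) = 10/(2·0.64) = 7.812, so K_p = 61.04/6.3 = 9.69.

K_p = 9.69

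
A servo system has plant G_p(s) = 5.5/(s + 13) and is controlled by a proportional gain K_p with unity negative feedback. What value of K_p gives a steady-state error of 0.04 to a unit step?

Steady-state error for a unit step on this type-0 loop is 1/(1 + K_p·G_p(0)).
G_p(0) = 0.4231. Require 1/(1 + K_p·0.4231) = 0.04, so 1 + 0.4231·K_p = 25.
K_p = (25 − 1)/0.4231 = 56.7.

K_p = 56.7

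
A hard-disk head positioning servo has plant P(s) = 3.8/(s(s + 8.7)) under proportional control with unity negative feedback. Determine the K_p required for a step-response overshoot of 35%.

K_p = 49.6

From %OS = 100·exp(−πζ/√(1−ζ²)) = 35%, ζ = −ln(0.35)/√(π²+ln²(0.35)) = 0.3169.
Characteristic equation s² + 8.7s + 3.8K_p = 0 gives ζ = 8.7/(2√(3.8K_p)).
Setting ζ = 0.3169: √(3.8K_p) = 8.7/(2·0.3169) = 13.72, so K_p = 188.4/3.8 = 49.6.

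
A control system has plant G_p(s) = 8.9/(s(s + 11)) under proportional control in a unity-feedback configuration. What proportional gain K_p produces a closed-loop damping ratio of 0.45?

K_p = 16.8

Closed-loop characteristic equation: s² + 11s + K_p·8.9 = 0.
So ω_n = √(8.9K_p) and 2ζω_n = 11, giving ζ = 11/(2√(8.9K_p)).
Setting ζ = 0.45: √(8.9K_p) = 11/(2·0.45) = 12.22, so K_p = 149.4/8.9 = 16.8.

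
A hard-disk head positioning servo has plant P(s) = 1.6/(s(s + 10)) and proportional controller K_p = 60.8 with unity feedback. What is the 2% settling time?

From 1 + K_pP(s) = 0: s² + 10s + 97.28 = 0 ⇒ ω_n = 9.863, ζ = 0.5069.
2% settling time T_s ≈ 4/(ζω_n) = 4/5 = 0.8 s.

T_s ≈ 0.8 s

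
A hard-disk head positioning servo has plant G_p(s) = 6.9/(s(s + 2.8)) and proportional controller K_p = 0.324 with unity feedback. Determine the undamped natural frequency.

ω_n = 1.5 rad/s

With unity feedback the closed-loop characteristic equation is s² + 2.8s + 0.324·6.9 = s² + 2.8s + 2.236 = 0.
So ω_n² = 2.236 ⇒ ω_n = 1.495 rad/s, and ζ = 2.8/(2ω_n) = 0.936.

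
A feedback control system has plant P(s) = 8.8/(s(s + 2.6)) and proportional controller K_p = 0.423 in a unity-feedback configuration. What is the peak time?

T_p = 2.2 s

From 1 + K_pP(s) = 0: s² + 2.6s + 3.722 = 0 ⇒ ω_n = 1.929, ζ = 0.6738.
Damped frequency ω_d = ω_n√(1−ζ²) = 1.426 rad/s, so peak time T_p = π/ω_d = 2.2 s.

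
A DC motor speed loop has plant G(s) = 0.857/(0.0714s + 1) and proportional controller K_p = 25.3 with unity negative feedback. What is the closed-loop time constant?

τ = 0.00315 s

Closed loop: T(s) = K_p·G/(1+K_p·G) = 21.68/(0.0714s + 1 + 21.68), with pole at s = −(1 + 21.68)/0.0714 = −317.7.
Closed-loop time constant τ = 1/317.7 = 0.00315 s.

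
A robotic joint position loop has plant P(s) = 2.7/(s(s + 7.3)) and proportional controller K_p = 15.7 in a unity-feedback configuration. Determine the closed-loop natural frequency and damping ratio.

ω_n = 6.51 rad/s, ζ = 0.561

With unity feedback the closed-loop characteristic equation is s² + 7.3s + 15.7·2.7 = s² + 7.3s + 42.39 = 0.
Matching s² + 2ζω_n s + ω_n²: ω_n = √42.39 = 6.511 rad/s and 2ζω_n = 7.3, so ζ = 7.3/(2·6.511) = 0.561.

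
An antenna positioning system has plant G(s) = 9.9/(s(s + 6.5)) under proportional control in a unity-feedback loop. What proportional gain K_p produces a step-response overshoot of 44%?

From %OS = 100·exp(−πζ/√(1−ζ²)) = 44%, ζ = −ln(0.44)/√(π²+ln²(0.44)) = 0.2528.
Characteristic equation s² + 6.5s + 9.9K_p = 0 gives ζ = 6.5/(2√(9.9K_p)).
Setting ζ = 0.2528: √(9.9K_p) = 6.5/(2·0.2528) = 12.85, so K_p = 165.2/9.9 = 16.7.

K_p = 16.7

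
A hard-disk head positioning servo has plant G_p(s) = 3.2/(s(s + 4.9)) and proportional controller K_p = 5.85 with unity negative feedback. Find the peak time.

T_p = 0.881 s

From 1 + K_pG_p(s) = 0: s² + 4.9s + 18.72 = 0 ⇒ ω_n = 4.327, ζ = 0.5663.
Damped frequency ω_d = ω_n√(1−ζ²) = 3.566 rad/s, so peak time T_p = π/ω_d = 0.881 s.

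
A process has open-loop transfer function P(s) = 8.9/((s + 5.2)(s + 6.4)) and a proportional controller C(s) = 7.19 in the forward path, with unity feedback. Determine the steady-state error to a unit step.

0.342

The loop is type 0. Static position error constant K_pos = C(0)·P(0) = 7.19·0.2674 = 1.923.
Steady-state error to a unit step: e_ss = 1/(1+K_pos) = 1/2.923 = 0.342.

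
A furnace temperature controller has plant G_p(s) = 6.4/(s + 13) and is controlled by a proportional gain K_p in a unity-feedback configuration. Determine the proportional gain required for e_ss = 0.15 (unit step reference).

The loop is type 0, so e_ss(step) = 1/(1 + K_pos) with K_pos = K_p·G_p(0).
G_p(0) = 0.4923. Require 1/(1 + K_p·0.4923) = 0.15, so 1 + 0.4923·K_p = 6.667.
K_p = (6.667 − 1)/0.4923 = 11.5.

K_p = 11.5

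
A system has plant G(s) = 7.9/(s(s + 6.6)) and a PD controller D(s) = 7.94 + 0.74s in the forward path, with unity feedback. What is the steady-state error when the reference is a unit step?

0

The open loop D(s)G(s) has a pole at the origin (type 1), so the static position error constant is infinite and e_ss = 1/(1+∞) = 0.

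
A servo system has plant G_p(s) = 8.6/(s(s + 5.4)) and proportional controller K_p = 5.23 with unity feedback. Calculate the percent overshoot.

From 1 + K_pG_p(s) = 0: s² + 5.4s + 44.98 = 0 ⇒ ω_n = 6.707, ζ = 0.4026.
%OS = 100·exp(−πζ/√(1−ζ²)) = 100·exp(−π·0.4026/√0.8379) = 25.1%.

25.1%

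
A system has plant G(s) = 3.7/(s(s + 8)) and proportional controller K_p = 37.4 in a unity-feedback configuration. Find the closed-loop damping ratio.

With unity feedback the closed-loop characteristic equation is s² + 8s + 37.4·3.7 = s² + 8s + 138.4 = 0.
Matching s² + 2ζω_n s + ω_n²: ω_n = √138.4 = 11.76 rad/s and 2ζω_n = 8, so ζ = 8/(2·11.76) = 0.34.

ζ = 0.34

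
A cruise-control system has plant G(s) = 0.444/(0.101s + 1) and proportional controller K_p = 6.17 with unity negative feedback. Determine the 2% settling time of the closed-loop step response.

T_s ≈ 0.108 s

Closed loop: T(s) = K_p·G/(1+K_p·G) = 2.739/(0.101s + 1 + 2.739), with pole at s = −(1 + 2.739)/0.101 = −37.02.
τ = 1/37.02 = 0.02701 s, so 2% settling time ≈ 4τ = 0.108 s.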